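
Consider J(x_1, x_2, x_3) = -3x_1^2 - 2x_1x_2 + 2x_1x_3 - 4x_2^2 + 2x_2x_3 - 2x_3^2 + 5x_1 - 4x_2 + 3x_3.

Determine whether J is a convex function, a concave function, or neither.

concave

J is quadratic, so its Hessian is the constant matrix H = [[-6, -2, 2], [-2, -8, 2], [2, 2, -4]].
Leading principal minors: -6, 44, -136.
Signs alternate −, +, − ⇒ H ≺ 0 ⇒ concave.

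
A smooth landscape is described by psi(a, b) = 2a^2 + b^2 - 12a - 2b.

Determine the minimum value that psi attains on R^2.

psi(a,b) separates as P(a) + Q(b), so its minimum is min P + min Q.
P'(a) = 4a - 12 vanishes at a ∈ {3}; Q'(b) = 2b - 2 vanishes at b ∈ {1}.
Local minima of P (where P''>0): P(3)=-18. Local minima of Q: Q(1)=-1.
So the global minimum of psi is P(3) + Q(1) = -18 − 1 = -19, attained at (3, 1).

-19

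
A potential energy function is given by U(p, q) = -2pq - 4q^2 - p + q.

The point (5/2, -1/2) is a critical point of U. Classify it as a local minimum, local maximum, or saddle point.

saddle point

The Hessian of U is constant: H = [[0, -2], [-2, -8]].
det(H) = 0·(-8) − (-2)² = -4.
Since det(H) < 0, H is indefinite and the critical point is a saddle point.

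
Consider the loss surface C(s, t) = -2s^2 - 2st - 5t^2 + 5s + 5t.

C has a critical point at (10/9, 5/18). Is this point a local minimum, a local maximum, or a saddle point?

local maximum

The Hessian of C is constant: H = [[-4, -2], [-2, -10]].
det(H) = (-4)·(-10) − (-2)² = 36.
det(H) > 0 and tr(H) = -14 < 0, so H is negative definite and the point is a local maximum.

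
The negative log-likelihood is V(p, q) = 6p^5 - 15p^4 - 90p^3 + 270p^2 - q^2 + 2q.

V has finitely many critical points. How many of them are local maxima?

V separates as a function of p plus a function of q, so ∇V=0 decouples.
∂V/∂p = 30p(p - 3)(p - 2)(p + 3) = 0 at p ∈ {-3, 0, 2, 3}; ∂V/∂q = -2(q - 1) = 0 at q ∈ {1}.
The Hessian is diagonal: diag(V_pp, V_qq). Second derivatives: V_pp(-3)=-2700, V_pp(0)=540, V_pp(2)=-300, V_pp(3)=540; V_qq(1)=-2.
Local maxima occur where both diagonal entries negative: (-3, 1), (2, 1). Count: 2.

2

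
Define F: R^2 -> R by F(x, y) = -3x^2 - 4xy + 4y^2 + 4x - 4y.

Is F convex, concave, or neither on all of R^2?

F is quadratic, so its Hessian is the constant matrix H = [[-6, -4], [-4, 8]].
det(H) = -64, tr(H) = 2.
det(H) < 0, so H is indefinite: neither convex nor concave.

neither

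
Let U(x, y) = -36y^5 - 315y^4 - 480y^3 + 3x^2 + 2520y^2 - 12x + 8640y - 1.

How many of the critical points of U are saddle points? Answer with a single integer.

2

U separates as a function of x plus a function of y, so ∇U=0 decouples.
∂U/∂x = 6(x - 2) = 0 at x ∈ {2}; ∂U/∂y = -180(y - 2)(y + 2)(y + 3)(y + 4) = 0 at y ∈ {-4, -3, -2, 2}.
The Hessian is diagonal: diag(U_xx, U_yy). Second derivatives: U_xx(2)=6; U_yy(-4)=2160, U_yy(-3)=-900, U_yy(-2)=1440, U_yy(2)=-21600.
Saddle points occur where the two diagonal entries have opposite signs: (2, -3), (2, 2). Count: 2.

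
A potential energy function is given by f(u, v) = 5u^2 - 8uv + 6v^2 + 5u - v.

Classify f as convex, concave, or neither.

convex

f is quadratic, so its Hessian is the constant matrix H = [[10, -8], [-8, 12]].
det(H) = 56, tr(H) = 22.
det(H) > 0 and tr(H) > 0, so H is positive definite everywhere: convex.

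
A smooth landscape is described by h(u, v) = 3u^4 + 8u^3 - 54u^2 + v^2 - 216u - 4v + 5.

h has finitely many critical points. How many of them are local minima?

h separates as a function of u plus a function of v, so ∇h=0 decouples.
∂h/∂u = 12(u - 3)(u + 2)(u + 3) = 0 at u ∈ {-3, -2, 3}; ∂h/∂v = 2(v - 2) = 0 at v ∈ {2}.
The Hessian is diagonal: diag(h_uu, h_vv). Second derivatives: h_uu(-3)=72, h_uu(-2)=-60, h_uu(3)=360; h_vv(2)=2.
Local minima occur where both diagonal entries positive: (-3, 2), (3, 2). Count: 2.

2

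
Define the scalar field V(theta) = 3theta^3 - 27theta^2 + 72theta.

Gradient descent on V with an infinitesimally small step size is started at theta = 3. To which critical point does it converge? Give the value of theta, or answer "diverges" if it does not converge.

4

V'(theta) = 9(theta - 4)(theta - 2), so V'(3) = -9.
Gradient descent moves in the -V' direction, i.e. theta is increasing.
The nearest critical point in that direction is theta = 4, where V'' = 18 > 0 (a local minimum). The iterate converges there.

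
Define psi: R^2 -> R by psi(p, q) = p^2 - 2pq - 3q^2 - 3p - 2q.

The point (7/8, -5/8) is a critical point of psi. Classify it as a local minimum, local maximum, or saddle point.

saddle point

The Hessian of psi is constant: H = [[2, -2], [-2, -6]].
det(H) = 2·(-6) − (-2)² = -16.
Since det(H) < 0, H is indefinite and the critical point is a saddle point.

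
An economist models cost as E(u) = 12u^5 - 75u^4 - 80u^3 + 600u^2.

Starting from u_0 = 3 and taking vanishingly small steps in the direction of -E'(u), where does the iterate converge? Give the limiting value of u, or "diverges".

5

E'(u) = 60u(u - 5)(u - 2)(u + 2), so E'(3) = -1800.
Gradient descent moves in the -E' direction, i.e. u is increasing.
The nearest critical point in that direction is u = 5, where E'' = 6300 > 0 (a local minimum). The iterate converges there.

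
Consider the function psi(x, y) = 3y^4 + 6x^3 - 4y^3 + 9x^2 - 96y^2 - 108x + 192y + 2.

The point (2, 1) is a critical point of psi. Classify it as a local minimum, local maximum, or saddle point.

saddle point

The mixed partial ∂²psi/∂x∂y is 0, so the Hessian at any point is diag(psi_xx, psi_yy) = diag(18(2x + 1), 12(3y^2 - 2y - 16)).
At (2, 1): H = diag(90, -180).
The eigenvalues have opposite signs, so H is indefinite: a saddle point.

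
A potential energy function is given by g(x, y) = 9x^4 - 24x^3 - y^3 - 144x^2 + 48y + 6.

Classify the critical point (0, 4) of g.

local maximum

The mixed partial ∂²g/∂x∂y is 0, so the Hessian at any point is diag(g_xx, g_yy) = diag(36(3x^2 - 4x - 8), -6y).
At (0, 4): H = diag(-288, -24).
Both eigenvalues are negative, so H is negative definite: a local maximum.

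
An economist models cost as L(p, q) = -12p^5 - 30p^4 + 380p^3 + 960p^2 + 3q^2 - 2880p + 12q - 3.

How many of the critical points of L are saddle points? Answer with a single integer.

L separates as a function of p plus a function of q, so ∇L=0 decouples.
∂L/∂p = -60(p - 4)(p - 1)(p + 3)(p + 4) = 0 at p ∈ {-4, -3, 1, 4}; ∂L/∂q = 6(q + 2) = 0 at q ∈ {-2}.
The Hessian is diagonal: diag(L_pp, L_qq). Second derivatives: L_pp(-4)=2400, L_pp(-3)=-1680, L_pp(1)=3600, L_pp(4)=-10080; L_qq(-2)=6.
Saddle points occur where the two diagonal entries have opposite signs: (-3, -2), (4, -2). Count: 2.

2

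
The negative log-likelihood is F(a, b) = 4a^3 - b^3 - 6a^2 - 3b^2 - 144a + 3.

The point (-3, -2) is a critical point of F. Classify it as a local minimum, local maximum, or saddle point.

saddle point

The mixed partial ∂²F/∂a∂b is 0, so the Hessian at any point is diag(F_aa, F_bb) = diag(12(2a - 1), -6(b + 1)).
At (-3, -2): H = diag(-84, 6).
The eigenvalues have opposite signs, so H is indefinite: a saddle point.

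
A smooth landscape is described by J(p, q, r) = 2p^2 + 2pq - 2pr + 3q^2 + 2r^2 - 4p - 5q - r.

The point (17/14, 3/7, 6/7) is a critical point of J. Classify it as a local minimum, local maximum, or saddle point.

The Hessian is constant: H = [[4, 2, -2], [2, 6, 0], [-2, 0, 4]].
Leading principal minors: Δ₁ = 4, Δ₂ = 20, Δ₃ = 56.
All leading minors are positive, so H is positive definite: a local minimum.

local minimum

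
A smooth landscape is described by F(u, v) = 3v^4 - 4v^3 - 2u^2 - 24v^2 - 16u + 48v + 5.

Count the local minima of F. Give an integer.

0

F separates as a function of u plus a function of v, so ∇F=0 decouples.
∂F/∂u = -4(u + 4) = 0 at u ∈ {-4}; ∂F/∂v = 12(v - 2)(v - 1)(v + 2) = 0 at v ∈ {-2, 1, 2}.
The Hessian is diagonal: diag(F_uu, F_vv). Second derivatives: F_uu(-4)=-4; F_vv(-2)=144, F_vv(1)=-36, F_vv(2)=48.
Local minima occur where both diagonal entries positive: none. Count: 0.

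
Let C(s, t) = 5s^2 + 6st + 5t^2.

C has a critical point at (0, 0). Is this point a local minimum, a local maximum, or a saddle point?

The Hessian of C is constant: H = [[10, 6], [6, 10]].
det(H) = 10·10 − 6² = 64.
det(H) > 0 and tr(H) = 20 > 0, so H is positive definite and the point is a local minimum.

local minimum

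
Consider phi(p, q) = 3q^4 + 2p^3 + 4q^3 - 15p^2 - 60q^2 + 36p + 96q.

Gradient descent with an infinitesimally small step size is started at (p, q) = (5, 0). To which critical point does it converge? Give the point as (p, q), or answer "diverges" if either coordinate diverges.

phi is separable, so gradient descent decouples: p follows -∂phi/∂p, q follows -∂phi/∂q.
∂phi/∂p = 6(p - 3)(p - 2); at p=5 this is 36, so p decreases.
∂phi/∂q = 12(q - 2)(q - 1)(q + 4); at q=0 this is 96, so q decreases.
p converges to its nearest critical value 3 (a local min of the p-part); q converges to -4. The iterate converges to (3, -4).

(3, -4)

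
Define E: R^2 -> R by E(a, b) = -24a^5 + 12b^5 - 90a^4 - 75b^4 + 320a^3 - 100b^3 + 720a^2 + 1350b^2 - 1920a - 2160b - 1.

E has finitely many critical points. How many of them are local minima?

4

E separates as a function of a plus a function of b, so ∇E=0 decouples.
∂E/∂a = -120(a - 2)(a - 1)(a + 2)(a + 4) = 0 at a ∈ {-4, -2, 1, 2}; ∂E/∂b = 60(b - 4)(b - 3)(b - 1)(b + 3) = 0 at b ∈ {-3, 1, 3, 4}.
The Hessian is diagonal: diag(E_aa, E_bb). Second derivatives: E_aa(-4)=7200, E_aa(-2)=-2880, E_aa(1)=1800, E_aa(2)=-2880; E_bb(-3)=-10080, E_bb(1)=1440, E_bb(3)=-720, E_bb(4)=1260.
Local minima occur where both diagonal entries positive: (-4, 1), (-4, 4), (1, 1), (1, 4). Count: 4.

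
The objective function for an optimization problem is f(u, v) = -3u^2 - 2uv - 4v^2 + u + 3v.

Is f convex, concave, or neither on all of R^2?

f is quadratic, so its Hessian is the constant matrix H = [[-6, -2], [-2, -8]].
det(H) = 44, tr(H) = -14.
det(H) > 0 and tr(H) < 0, so H is negative definite everywhere: concave.

concave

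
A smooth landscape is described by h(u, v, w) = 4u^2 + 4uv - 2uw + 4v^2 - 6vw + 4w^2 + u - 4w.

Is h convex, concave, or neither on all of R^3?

convex

h is quadratic, so its Hessian is the constant matrix H = [[8, 4, -2], [4, 8, -6], [-2, -6, 8]].
Leading principal minors: 8, 48, 160.
All positive ⇒ H ≻ 0 ⇒ convex.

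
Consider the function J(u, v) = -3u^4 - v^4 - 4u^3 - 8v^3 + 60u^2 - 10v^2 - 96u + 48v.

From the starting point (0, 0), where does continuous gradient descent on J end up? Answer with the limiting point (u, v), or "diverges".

J is separable, so gradient descent decouples: u follows -∂J/∂u, v follows -∂J/∂v.
∂J/∂u = -12(u - 2)(u - 1)(u + 4); at u=0 this is -96, so u increases.
∂J/∂v = -4(v - 1)(v + 3)(v + 4); at v=0 this is 48, so v decreases.
u converges to its nearest critical value 1 (a local min of the u-part); v converges to -3. The iterate converges to (1, -3).

(1, -3)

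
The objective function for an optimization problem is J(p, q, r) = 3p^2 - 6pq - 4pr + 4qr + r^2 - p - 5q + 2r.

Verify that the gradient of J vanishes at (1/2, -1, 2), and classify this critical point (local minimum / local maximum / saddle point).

saddle point

∇J = (6p - 6q - 4r - 1, -6p + 4r - 5, -4p + 4q + 2r + 2); substituting (1/2, -1, 2) gives ∇J = (0, 0, 0), so (1/2, -1, 2) is indeed a critical point.
The Hessian is constant: H = [[6, -6, -4], [-6, 0, 4], [-4, 4, 2]].
Leading principal minors: Δ₁ = 6, Δ₂ = -36, Δ₃ = 24.
The minors fit neither the all-positive nor the alternating-sign pattern, so H is indefinite: a saddle point.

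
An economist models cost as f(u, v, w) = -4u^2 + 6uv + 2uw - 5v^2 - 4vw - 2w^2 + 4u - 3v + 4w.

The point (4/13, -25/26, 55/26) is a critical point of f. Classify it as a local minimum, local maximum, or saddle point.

The Hessian is constant: H = [[-8, 6, 2], [6, -10, -4], [2, -4, -4]].
Leading principal minors: Δ₁ = -8, Δ₂ = 44, Δ₃ = -104.
The minors alternate sign starting negative (−, +, −), so H is negative definite: a local maximum.

local maximum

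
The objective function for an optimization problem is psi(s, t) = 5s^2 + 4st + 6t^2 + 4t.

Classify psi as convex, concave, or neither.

convex

psi is quadratic, so its Hessian is the constant matrix H = [[10, 4], [4, 12]].
det(H) = 104, tr(H) = 22.
det(H) > 0 and tr(H) > 0, so H is positive definite everywhere: convex.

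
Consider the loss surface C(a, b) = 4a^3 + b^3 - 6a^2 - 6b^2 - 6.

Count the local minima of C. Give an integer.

1

C separates as a function of a plus a function of b, so ∇C=0 decouples.
∂C/∂a = 12a(a - 1) = 0 at a ∈ {0, 1}; ∂C/∂b = 3b(b - 4) = 0 at b ∈ {0, 4}.
The Hessian is diagonal: diag(C_aa, C_bb). Second derivatives: C_aa(0)=-12, C_aa(1)=12; C_bb(0)=-12, C_bb(4)=12.
Local minima occur where both diagonal entries positive: (1, 4). Count: 1.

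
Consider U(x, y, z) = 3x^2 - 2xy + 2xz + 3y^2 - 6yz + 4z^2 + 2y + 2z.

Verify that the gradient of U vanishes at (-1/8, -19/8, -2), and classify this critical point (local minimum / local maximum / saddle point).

∇U = (6x - 2y + 2z, -2x + 6y - 6z + 2, 2x - 6y + 8z + 2); substituting (-1/8, -19/8, -2) gives ∇U = (0, 0, 0), so (-1/8, -19/8, -2) is indeed a critical point.
The Hessian is constant: H = [[6, -2, 2], [-2, 6, -6], [2, -6, 8]].
Leading principal minors: Δ₁ = 6, Δ₂ = 32, Δ₃ = 64.
All leading minors are positive, so H is positive definite: a local minimum.

local minimum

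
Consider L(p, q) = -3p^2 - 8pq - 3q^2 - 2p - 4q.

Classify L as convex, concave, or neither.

L is quadratic, so its Hessian is the constant matrix H = [[-6, -8], [-8, -6]].
det(H) = -28, tr(H) = -12.
det(H) < 0, so H is indefinite: neither convex nor concave.

neither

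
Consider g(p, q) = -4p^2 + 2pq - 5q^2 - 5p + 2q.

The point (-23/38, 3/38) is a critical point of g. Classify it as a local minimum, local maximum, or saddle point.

The Hessian of g is constant: H = [[-8, 2], [2, -10]].
det(H) = (-8)·(-10) − 2² = 76.
det(H) > 0 and tr(H) = -18 < 0, so H is negative definite and the point is a local maximum.

local maximum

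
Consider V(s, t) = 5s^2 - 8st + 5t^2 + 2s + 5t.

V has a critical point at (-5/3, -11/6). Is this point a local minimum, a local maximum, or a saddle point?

The Hessian of V is constant: H = [[10, -8], [-8, 10]].
det(H) = 10·10 − (-8)² = 36.
det(H) > 0 and tr(H) = 20 > 0, so H is positive definite and the point is a local minimum.

local minimum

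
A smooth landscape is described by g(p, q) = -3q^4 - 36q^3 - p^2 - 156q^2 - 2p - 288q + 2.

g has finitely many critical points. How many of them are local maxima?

g separates as a function of p plus a function of q, so ∇g=0 decouples.
∂g/∂p = -2(p + 1) = 0 at p ∈ {-1}; ∂g/∂q = -12(q + 2)(q + 3)(q + 4) = 0 at q ∈ {-4, -3, -2}.
The Hessian is diagonal: diag(g_pp, g_qq). Second derivatives: g_pp(-1)=-2; g_qq(-4)=-24, g_qq(-3)=12, g_qq(-2)=-24.
Local maxima occur where both diagonal entries negative: (-1, -4), (-1, -2). Count: 2.

2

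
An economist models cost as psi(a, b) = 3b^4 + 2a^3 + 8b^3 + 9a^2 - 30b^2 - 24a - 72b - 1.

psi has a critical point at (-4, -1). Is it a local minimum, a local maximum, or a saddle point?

The mixed partial ∂²psi/∂a∂b is 0, so the Hessian at any point is diag(psi_aa, psi_bb) = diag(6(2a + 3), 12(3b^2 + 4b - 5)).
At (-4, -1): H = diag(-30, -72).
Both eigenvalues are negative, so H is negative definite: a local maximum.

local maximum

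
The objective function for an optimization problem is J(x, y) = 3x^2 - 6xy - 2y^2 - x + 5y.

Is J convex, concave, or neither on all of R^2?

J is quadratic, so its Hessian is the constant matrix H = [[6, -6], [-6, -4]].
det(H) = -60, tr(H) = 2.
det(H) < 0, so H is indefinite: neither convex nor concave.

neither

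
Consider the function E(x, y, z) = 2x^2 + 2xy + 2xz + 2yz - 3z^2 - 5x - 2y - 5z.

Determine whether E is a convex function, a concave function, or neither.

neither

E is quadratic, so its Hessian is the constant matrix H = [[4, 2, 2], [2, 0, 2], [2, 2, -6]].
Leading principal minors: 4, -4, 24.
Neither pattern holds ⇒ H is indefinite ⇒ neither convex nor concave.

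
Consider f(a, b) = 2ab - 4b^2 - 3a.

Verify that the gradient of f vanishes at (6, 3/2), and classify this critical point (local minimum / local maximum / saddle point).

∇f = (2b - 3, 2a - 8b); substituting (6, 3/2) gives ∇f = (0, 0), so (6, 3/2) is indeed a critical point.
The Hessian of f is constant: H = [[0, 2], [2, -8]].
det(H) = 0·(-8) − 2² = -4.
Since det(H) < 0, H is indefinite and the critical point is a saddle point.

saddle point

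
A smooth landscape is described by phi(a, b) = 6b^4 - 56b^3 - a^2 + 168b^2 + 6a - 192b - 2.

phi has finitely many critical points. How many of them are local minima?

phi separates as a function of a plus a function of b, so ∇phi=0 decouples.
∂phi/∂a = -2(a - 3) = 0 at a ∈ {3}; ∂phi/∂b = 24(b - 4)(b - 2)(b - 1) = 0 at b ∈ {1, 2, 4}.
The Hessian is diagonal: diag(phi_aa, phi_bb). Second derivatives: phi_aa(3)=-2; phi_bb(1)=72, phi_bb(2)=-48, phi_bb(4)=144.
Local minima occur where both diagonal entries positive: none. Count: 0.

0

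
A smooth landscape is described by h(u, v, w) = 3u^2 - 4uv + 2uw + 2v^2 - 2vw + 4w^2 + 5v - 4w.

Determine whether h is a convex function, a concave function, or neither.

convex

h is quadratic, so its Hessian is the constant matrix H = [[6, -4, 2], [-4, 4, -2], [2, -2, 8]].
Leading principal minors: 6, 8, 56.
All positive ⇒ H ≻ 0 ⇒ convex.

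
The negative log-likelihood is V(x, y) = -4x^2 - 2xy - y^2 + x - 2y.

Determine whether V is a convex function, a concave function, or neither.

concave

V is quadratic, so its Hessian is the constant matrix H = [[-8, -2], [-2, -2]].
det(H) = 12, tr(H) = -10.
det(H) > 0 and tr(H) < 0, so H is negative definite everywhere: concave.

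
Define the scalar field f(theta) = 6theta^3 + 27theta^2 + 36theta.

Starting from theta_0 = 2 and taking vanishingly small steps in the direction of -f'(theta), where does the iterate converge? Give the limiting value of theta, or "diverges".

f'(theta) = 18(theta + 1)(theta + 2), so f'(2) = 216.
Gradient descent moves in the -f' direction, i.e. theta is decreasing.
The nearest critical point in that direction is theta = -1, where f'' = 18 > 0 (a local minimum). The iterate converges there.

-1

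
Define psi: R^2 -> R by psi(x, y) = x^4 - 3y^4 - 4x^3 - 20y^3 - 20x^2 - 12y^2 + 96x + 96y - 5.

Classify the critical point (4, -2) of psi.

The mixed partial ∂²psi/∂x∂y is 0, so the Hessian at any point is diag(psi_xx, psi_yy) = diag(4(3x^2 - 6x - 10), -12(3y^2 + 10y + 2)).
At (4, -2): H = diag(56, 72).
Both eigenvalues are positive, so H is positive definite: a local minimum.

local minimum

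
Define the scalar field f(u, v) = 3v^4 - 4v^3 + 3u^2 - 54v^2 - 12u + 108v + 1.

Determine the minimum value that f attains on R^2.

f(u,v) separates as P(u) + Q(v) + 1, so its minimum is min P + min Q + 1.
P'(u) = 6u - 12 vanishes at u ∈ {2}; Q'(v) = 12(v - 3)(v - 1)(v + 3) vanishes at v ∈ {-3, 1, 3}.
Local minima of P (where P''>0): P(2)=-12. Local minima of Q: Q(-3)=-459, Q(3)=-27.
So the global minimum of f is P(2) + Q(-3) + 1 = -12 − 459 + 1 = -470, attained at (2, -3).

-470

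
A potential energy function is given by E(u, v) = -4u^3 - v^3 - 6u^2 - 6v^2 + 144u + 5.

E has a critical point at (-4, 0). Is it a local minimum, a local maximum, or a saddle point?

The mixed partial ∂²E/∂u∂v is 0, so the Hessian at any point is diag(E_uu, E_vv) = diag(-12(2u + 1), -6(v + 2)).
At (-4, 0): H = diag(84, -12).
The eigenvalues have opposite signs, so H is indefinite: a saddle point.

saddle point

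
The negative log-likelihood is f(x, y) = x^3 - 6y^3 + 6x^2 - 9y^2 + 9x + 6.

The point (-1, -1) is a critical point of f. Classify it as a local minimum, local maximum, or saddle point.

The mixed partial ∂²f/∂x∂y is 0, so the Hessian at any point is diag(f_xx, f_yy) = diag(6(x + 2), -18(2y + 1)).
At (-1, -1): H = diag(6, 18).
Both eigenvalues are positive, so H is positive definite: a local minimum.

local minimum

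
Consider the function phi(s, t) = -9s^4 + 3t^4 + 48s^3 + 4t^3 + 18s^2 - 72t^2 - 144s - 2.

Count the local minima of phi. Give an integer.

2

phi separates as a function of s plus a function of t, so ∇phi=0 decouples.
∂phi/∂s = -36(s - 4)(s - 1)(s + 1) = 0 at s ∈ {-1, 1, 4}; ∂phi/∂t = 12t(t - 3)(t + 4) = 0 at t ∈ {-4, 0, 3}.
The Hessian is diagonal: diag(phi_ss, phi_tt). Second derivatives: phi_ss(-1)=-360, phi_ss(1)=216, phi_ss(4)=-540; phi_tt(-4)=336, phi_tt(0)=-144, phi_tt(3)=252.
Local minima occur where both diagonal entries positive: (1, -4), (1, 3). Count: 2.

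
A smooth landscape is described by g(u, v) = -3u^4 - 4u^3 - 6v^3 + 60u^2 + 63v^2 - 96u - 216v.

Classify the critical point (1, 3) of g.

local minimum

The mixed partial ∂²g/∂u∂v is 0, so the Hessian at any point is diag(g_uu, g_vv) = diag(12(-3u^2 - 2u + 10), 18(-2v + 7)).
At (1, 3): H = diag(60, 18).
Both eigenvalues are positive, so H is positive definite: a local minimum.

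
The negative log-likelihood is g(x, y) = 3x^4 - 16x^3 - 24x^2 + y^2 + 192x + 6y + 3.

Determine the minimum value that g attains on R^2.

-310

g(x,y) separates as P(x) + Q(y) + 3, so its minimum is min P + min Q + 3.
P'(x) = 12(x - 4)(x - 2)(x + 2) vanishes at x ∈ {-2, 2, 4}; Q'(y) = 2y + 6 vanishes at y ∈ {-3}.
Local minima of P (where P''>0): P(-2)=-304, P(4)=128. Local minima of Q: Q(-3)=-9.
So the global minimum of g is P(-2) + Q(-3) + 3 = -304 − 9 + 3 = -310, attained at (-2, -3).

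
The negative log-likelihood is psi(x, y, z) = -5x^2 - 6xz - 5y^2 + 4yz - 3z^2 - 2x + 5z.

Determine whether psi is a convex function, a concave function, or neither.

psi is quadratic, so its Hessian is the constant matrix H = [[-10, 0, -6], [0, -10, 4], [-6, 4, -6]].
Leading principal minors: -10, 100, -80.
Signs alternate −, +, − ⇒ H ≺ 0 ⇒ concave.

concave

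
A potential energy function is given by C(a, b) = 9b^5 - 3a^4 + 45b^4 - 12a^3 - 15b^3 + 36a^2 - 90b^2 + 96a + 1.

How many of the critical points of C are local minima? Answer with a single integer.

2

C separates as a function of a plus a function of b, so ∇C=0 decouples.
∂C/∂a = -12(a - 2)(a + 1)(a + 4) = 0 at a ∈ {-4, -1, 2}; ∂C/∂b = 45b(b - 1)(b + 1)(b + 4) = 0 at b ∈ {-4, -1, 0, 1}.
The Hessian is diagonal: diag(C_aa, C_bb). Second derivatives: C_aa(-4)=-216, C_aa(-1)=108, C_aa(2)=-216; C_bb(-4)=-2700, C_bb(-1)=270, C_bb(0)=-180, C_bb(1)=450.
Local minima occur where both diagonal entries positive: (-1, -1), (-1, 1). Count: 2.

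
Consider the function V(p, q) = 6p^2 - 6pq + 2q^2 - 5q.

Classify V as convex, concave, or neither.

convex

V is quadratic, so its Hessian is the constant matrix H = [[12, -6], [-6, 4]].
det(H) = 12, tr(H) = 16.
det(H) > 0 and tr(H) > 0, so H is positive definite everywhere: convex.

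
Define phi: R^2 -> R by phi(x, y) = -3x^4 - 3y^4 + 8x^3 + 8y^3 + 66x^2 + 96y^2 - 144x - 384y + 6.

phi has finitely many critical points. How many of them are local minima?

phi separates as a function of x plus a function of y, so ∇phi=0 decouples.
∂phi/∂x = -12(x - 4)(x - 1)(x + 3) = 0 at x ∈ {-3, 1, 4}; ∂phi/∂y = -12(y - 4)(y - 2)(y + 4) = 0 at y ∈ {-4, 2, 4}.
The Hessian is diagonal: diag(phi_xx, phi_yy). Second derivatives: phi_xx(-3)=-336, phi_xx(1)=144, phi_xx(4)=-252; phi_yy(-4)=-576, phi_yy(2)=144, phi_yy(4)=-192.
Local minima occur where both diagonal entries positive: (1, 2). Count: 1.

1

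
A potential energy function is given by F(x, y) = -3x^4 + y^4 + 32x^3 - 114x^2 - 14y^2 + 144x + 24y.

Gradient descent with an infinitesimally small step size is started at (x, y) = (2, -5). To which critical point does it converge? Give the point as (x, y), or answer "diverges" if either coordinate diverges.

(3, -3)

F is separable, so gradient descent decouples: x follows -∂F/∂x, y follows -∂F/∂y.
∂F/∂x = -12(x - 4)(x - 3)(x - 1); at x=2 this is -24, so x increases.
∂F/∂y = 4(y - 2)(y - 1)(y + 3); at y=-5 this is -336, so y increases.
x converges to its nearest critical value 3 (a local min of the x-part); y converges to -3. The iterate converges to (3, -3).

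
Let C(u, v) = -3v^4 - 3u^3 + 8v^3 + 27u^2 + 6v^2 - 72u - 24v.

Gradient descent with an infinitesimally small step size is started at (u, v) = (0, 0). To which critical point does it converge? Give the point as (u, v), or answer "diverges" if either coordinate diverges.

C is separable, so gradient descent decouples: u follows -∂C/∂u, v follows -∂C/∂v.
∂C/∂u = -9(u - 4)(u - 2); at u=0 this is -72, so u increases.
∂C/∂v = -12(v - 2)(v - 1)(v + 1); at v=0 this is -24, so v increases.
u converges to its nearest critical value 2 (a local min of the u-part); v converges to 1. The iterate converges to (2, 1).

(2, 1)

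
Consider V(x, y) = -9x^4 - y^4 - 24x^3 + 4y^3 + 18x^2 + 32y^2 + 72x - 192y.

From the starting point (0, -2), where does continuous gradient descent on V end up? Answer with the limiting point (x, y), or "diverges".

(-1, 3)

V is separable, so gradient descent decouples: x follows -∂V/∂x, y follows -∂V/∂y.
∂V/∂x = -36(x - 1)(x + 1)(x + 2); at x=0 this is 72, so x decreases.
∂V/∂y = -4(y - 4)(y - 3)(y + 4); at y=-2 this is -240, so y increases.
x converges to its nearest critical value -1 (a local min of the x-part); y converges to 3. The iterate converges to (-1, 3).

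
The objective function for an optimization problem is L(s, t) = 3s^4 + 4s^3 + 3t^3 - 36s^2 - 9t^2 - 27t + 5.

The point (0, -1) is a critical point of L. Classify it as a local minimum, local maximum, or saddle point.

The mixed partial ∂²L/∂s∂t is 0, so the Hessian at any point is diag(L_ss, L_tt) = diag(12(3s^2 + 2s - 6), 18(t - 1)).
At (0, -1): H = diag(-72, -36).
Both eigenvalues are negative, so H is negative definite: a local maximum.

local maximum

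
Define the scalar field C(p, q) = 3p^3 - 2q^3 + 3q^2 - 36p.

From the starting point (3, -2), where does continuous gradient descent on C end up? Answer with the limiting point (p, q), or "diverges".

(2, 0)

C is separable, so gradient descent decouples: p follows -∂C/∂p, q follows -∂C/∂q.
∂C/∂p = 9(p - 2)(p + 2); at p=3 this is 45, so p decreases.
∂C/∂q = -6q(q - 1); at q=-2 this is -36, so q increases.
p converges to its nearest critical value 2 (a local min of the p-part); q converges to 0. The iterate converges to (2, 0).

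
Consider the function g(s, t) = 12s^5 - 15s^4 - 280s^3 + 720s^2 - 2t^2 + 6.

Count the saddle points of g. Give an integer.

2

g separates as a function of s plus a function of t, so ∇g=0 decouples.
∂g/∂s = 60s(s - 3)(s - 2)(s + 4) = 0 at s ∈ {-4, 0, 2, 3}; ∂g/∂t = -4t = 0 at t ∈ {0}.
The Hessian is diagonal: diag(g_ss, g_tt). Second derivatives: g_ss(-4)=-10080, g_ss(0)=1440, g_ss(2)=-720, g_ss(3)=1260; g_tt(0)=-4.
Saddle points occur where the two diagonal entries have opposite signs: (0, 0), (3, 0). Count: 2.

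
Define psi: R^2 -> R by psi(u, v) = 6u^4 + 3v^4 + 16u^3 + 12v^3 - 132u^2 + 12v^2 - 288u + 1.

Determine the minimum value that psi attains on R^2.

-1133

psi(u,v) separates as P(u) + Q(v) + 1, so its minimum is min P + min Q + 1.
P'(u) = 24(u - 3)(u + 1)(u + 4) vanishes at u ∈ {-4, -1, 3}; Q'(v) = 12v(v + 1)(v + 2) vanishes at v ∈ {-2, -1, 0}.
Local minima of P (where P''>0): P(-4)=-448, P(3)=-1134. Local minima of Q: Q(-2)=0, Q(0)=0.
So the global minimum of psi is P(3) + Q(-2) + 1 = -1134 + 0 + 1 = -1133, attained at (3, -2).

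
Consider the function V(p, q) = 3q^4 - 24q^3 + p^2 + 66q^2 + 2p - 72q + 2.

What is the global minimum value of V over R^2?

V(p,q) separates as A(p) + B(q) + 2, so its minimum is min A + min B + 2.
A'(p) = 2p + 2 vanishes at p ∈ {-1}; B'(q) = 12(q - 3)(q - 2)(q - 1) vanishes at q ∈ {1, 2, 3}.
Local minima of A (where A''>0): A(-1)=-1. Local minima of B: B(1)=-27, B(3)=-27.
So the global minimum of V is A(-1) + B(1) + 2 = -1 − 27 + 2 = -26, attained at (-1, 1).

-26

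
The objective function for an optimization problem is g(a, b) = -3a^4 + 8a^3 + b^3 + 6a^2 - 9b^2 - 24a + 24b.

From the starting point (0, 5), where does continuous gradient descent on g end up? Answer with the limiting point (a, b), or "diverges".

(1, 4)

g is separable, so gradient descent decouples: a follows -∂g/∂a, b follows -∂g/∂b.
∂g/∂a = -12(a - 2)(a - 1)(a + 1); at a=0 this is -24, so a increases.
∂g/∂b = 3(b - 4)(b - 2); at b=5 this is 9, so b decreases.
a converges to its nearest critical value 1 (a local min of the a-part); b converges to 4. The iterate converges to (1, 4).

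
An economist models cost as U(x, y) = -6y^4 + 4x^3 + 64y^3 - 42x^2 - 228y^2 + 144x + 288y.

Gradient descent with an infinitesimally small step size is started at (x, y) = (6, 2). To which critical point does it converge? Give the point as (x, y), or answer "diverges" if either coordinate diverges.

(4, 3)

U is separable, so gradient descent decouples: x follows -∂U/∂x, y follows -∂U/∂y.
∂U/∂x = 12(x - 4)(x - 3); at x=6 this is 72, so x decreases.
∂U/∂y = -24(y - 4)(y - 3)(y - 1); at y=2 this is -48, so y increases.
x converges to its nearest critical value 4 (a local min of the x-part); y converges to 3. The iterate converges to (4, 3).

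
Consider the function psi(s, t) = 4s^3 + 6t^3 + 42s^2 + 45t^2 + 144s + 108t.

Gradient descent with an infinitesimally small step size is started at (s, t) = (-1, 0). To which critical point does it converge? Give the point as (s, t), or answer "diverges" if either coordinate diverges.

(-3, -2)

psi is separable, so gradient descent decouples: s follows -∂psi/∂s, t follows -∂psi/∂t.
∂psi/∂s = 12(s + 3)(s + 4); at s=-1 this is 72, so s decreases.
∂psi/∂t = 18(t + 2)(t + 3); at t=0 this is 108, so t decreases.
s converges to its nearest critical value -3 (a local min of the s-part); t converges to -2. The iterate converges to (-3, -2).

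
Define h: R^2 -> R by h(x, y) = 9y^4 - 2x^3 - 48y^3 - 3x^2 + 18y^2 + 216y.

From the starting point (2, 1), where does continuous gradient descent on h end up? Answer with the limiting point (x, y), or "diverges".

diverges

h is separable, so gradient descent decouples: x follows -∂h/∂x, y follows -∂h/∂y.
∂h/∂x = -6x(x + 1); at x=2 this is -36, so x increases.
∂h/∂y = 36(y - 3)(y - 2)(y + 1); at y=1 this is 144, so y decreases.
The x-coordinate has no critical point in that direction and runs off to infinity.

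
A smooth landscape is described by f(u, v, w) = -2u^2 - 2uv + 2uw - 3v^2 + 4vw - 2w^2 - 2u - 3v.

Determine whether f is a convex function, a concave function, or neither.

concave

f is quadratic, so its Hessian is the constant matrix H = [[-4, -2, 2], [-2, -6, 4], [2, 4, -4]].
Leading principal minors: -4, 20, -24.
Signs alternate −, +, − ⇒ H ≺ 0 ⇒ concave.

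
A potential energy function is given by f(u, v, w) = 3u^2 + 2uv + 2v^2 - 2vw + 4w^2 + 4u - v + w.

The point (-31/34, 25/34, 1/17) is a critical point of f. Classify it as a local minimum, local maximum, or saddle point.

local minimum

The Hessian is constant: H = [[6, 2, 0], [2, 4, -2], [0, -2, 8]].
Leading principal minors: Δ₁ = 6, Δ₂ = 20, Δ₃ = 136.
All leading minors are positive, so H is positive definite: a local minimum.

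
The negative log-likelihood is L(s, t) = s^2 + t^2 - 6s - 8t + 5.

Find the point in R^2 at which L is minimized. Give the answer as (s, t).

L(s,t) separates as P(s) + Q(t) + 5, so its minimum is min P + min Q + 5.
P'(s) = 2s - 6 vanishes at s ∈ {3}; Q'(t) = 2(t - 4) vanishes at t ∈ {4}.
Local minima of P (where P''>0): P(3)=-9. Local minima of Q: Q(4)=-16.
So the global minimum of L is P(3) + Q(4) + 5 = -9 − 16 + 5 = -20, attained at (3, 4).

(3, 4)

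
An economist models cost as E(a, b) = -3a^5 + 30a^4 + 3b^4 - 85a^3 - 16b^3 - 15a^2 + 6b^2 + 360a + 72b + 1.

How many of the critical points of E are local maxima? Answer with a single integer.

2

E separates as a function of a plus a function of b, so ∇E=0 decouples.
∂E/∂a = -15(a - 4)(a - 3)(a - 2)(a + 1) = 0 at a ∈ {-1, 2, 3, 4}; ∂E/∂b = 12(b - 3)(b - 2)(b + 1) = 0 at b ∈ {-1, 2, 3}.
The Hessian is diagonal: diag(E_aa, E_bb). Second derivatives: E_aa(-1)=900, E_aa(2)=-90, E_aa(3)=60, E_aa(4)=-150; E_bb(-1)=144, E_bb(2)=-36, E_bb(3)=48.
Local maxima occur where both diagonal entries negative: (2, 2), (4, 2). Count: 2.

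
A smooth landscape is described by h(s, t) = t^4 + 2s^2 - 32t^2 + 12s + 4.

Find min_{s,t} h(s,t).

h(s,t) separates as P(s) + Q(t) + 4, so its minimum is min P + min Q + 4.
P'(s) = 4s + 12 vanishes at s ∈ {-3}; Q'(t) = 4t(t - 4)(t + 4) vanishes at t ∈ {-4, 0, 4}.
Local minima of P (where P''>0): P(-3)=-18. Local minima of Q: Q(-4)=-256, Q(4)=-256.
So the global minimum of h is P(-3) + Q(-4) + 4 = -18 − 256 + 4 = -270, attained at (-3, -4).

-270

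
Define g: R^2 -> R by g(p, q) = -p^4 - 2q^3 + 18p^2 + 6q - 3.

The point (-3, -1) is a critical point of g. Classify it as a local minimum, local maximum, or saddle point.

The mixed partial ∂²g/∂p∂q is 0, so the Hessian at any point is diag(g_pp, g_qq) = diag(12(-p^2 + 3), -12q).
At (-3, -1): H = diag(-72, 12).
The eigenvalues have opposite signs, so H is indefinite: a saddle point.

saddle point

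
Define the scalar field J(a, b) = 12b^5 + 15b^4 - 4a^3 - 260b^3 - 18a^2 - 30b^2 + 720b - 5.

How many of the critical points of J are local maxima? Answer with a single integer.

2

J separates as a function of a plus a function of b, so ∇J=0 decouples.
∂J/∂a = -12a(a + 3) = 0 at a ∈ {-3, 0}; ∂J/∂b = 60(b - 3)(b - 1)(b + 1)(b + 4) = 0 at b ∈ {-4, -1, 1, 3}.
The Hessian is diagonal: diag(J_aa, J_bb). Second derivatives: J_aa(-3)=36, J_aa(0)=-36; J_bb(-4)=-6300, J_bb(-1)=1440, J_bb(1)=-1200, J_bb(3)=3360.
Local maxima occur where both diagonal entries negative: (0, -4), (0, 1). Count: 2.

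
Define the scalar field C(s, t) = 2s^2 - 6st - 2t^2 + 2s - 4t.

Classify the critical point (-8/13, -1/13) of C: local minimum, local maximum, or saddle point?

The Hessian of C is constant: H = [[4, -6], [-6, -4]].
det(H) = 4·(-4) − (-6)² = -52.
Since det(H) < 0, H is indefinite and the critical point is a saddle point.

saddle point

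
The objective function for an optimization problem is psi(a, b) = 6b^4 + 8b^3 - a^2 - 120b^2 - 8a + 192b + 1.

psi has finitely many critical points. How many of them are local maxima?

psi separates as a function of a plus a function of b, so ∇psi=0 decouples.
∂psi/∂a = -2(a + 4) = 0 at a ∈ {-4}; ∂psi/∂b = 24(b - 2)(b - 1)(b + 4) = 0 at b ∈ {-4, 1, 2}.
The Hessian is diagonal: diag(psi_aa, psi_bb). Second derivatives: psi_aa(-4)=-2; psi_bb(-4)=720, psi_bb(1)=-120, psi_bb(2)=144.
Local maxima occur where both diagonal entries negative: (-4, 1). Count: 1.

1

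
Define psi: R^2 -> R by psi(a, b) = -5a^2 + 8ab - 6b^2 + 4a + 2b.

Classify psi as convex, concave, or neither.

psi is quadratic, so its Hessian is the constant matrix H = [[-10, 8], [8, -12]].
det(H) = 56, tr(H) = -22.
det(H) > 0 and tr(H) < 0, so H is negative definite everywhere: concave.

concave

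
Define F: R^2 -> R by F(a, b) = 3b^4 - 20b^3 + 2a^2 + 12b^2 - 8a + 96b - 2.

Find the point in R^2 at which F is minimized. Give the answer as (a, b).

(2, -1)

F(a,b) separates as P(a) + Q(b) − 2, so its minimum is min P + min Q − 2.
P'(a) = 4a - 8 vanishes at a ∈ {2}; Q'(b) = 12(b - 4)(b - 2)(b + 1) vanishes at b ∈ {-1, 2, 4}.
Local minima of P (where P''>0): P(2)=-8. Local minima of Q: Q(-1)=-61, Q(4)=64.
So the global minimum of F is P(2) + Q(-1) − 2 = -8 − 61 − 2 = -71, attained at (2, -1).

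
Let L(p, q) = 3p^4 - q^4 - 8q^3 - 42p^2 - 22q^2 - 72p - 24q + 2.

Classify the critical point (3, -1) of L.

saddle point

The mixed partial ∂²L/∂p∂q is 0, so the Hessian at any point is diag(L_pp, L_qq) = diag(12(3p^2 - 7), -4(3q^2 + 12q + 11)).
At (3, -1): H = diag(240, -8).
The eigenvalues have opposite signs, so H is indefinite: a saddle point.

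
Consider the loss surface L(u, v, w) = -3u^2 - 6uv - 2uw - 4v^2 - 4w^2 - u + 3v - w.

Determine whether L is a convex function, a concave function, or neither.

L is quadratic, so its Hessian is the constant matrix H = [[-6, -6, -2], [-6, -8, 0], [-2, 0, -8]].
Leading principal minors: -6, 12, -64.
Signs alternate −, +, − ⇒ H ≺ 0 ⇒ concave.

concave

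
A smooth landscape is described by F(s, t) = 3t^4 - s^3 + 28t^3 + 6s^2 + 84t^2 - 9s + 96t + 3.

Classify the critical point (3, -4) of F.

The mixed partial ∂²F/∂s∂t is 0, so the Hessian at any point is diag(F_ss, F_tt) = diag(6(-s + 2), 12(3t^2 + 14t + 14)).
At (3, -4): H = diag(-6, 72).
The eigenvalues have opposite signs, so H is indefinite: a saddle point.

saddle point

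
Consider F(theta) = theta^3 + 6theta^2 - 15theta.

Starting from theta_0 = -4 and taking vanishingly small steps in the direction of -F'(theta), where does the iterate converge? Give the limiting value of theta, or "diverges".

F'(theta) = 3(theta - 1)(theta + 5), so F'(-4) = -15.
Gradient descent moves in the -F' direction, i.e. theta is increasing.
The nearest critical point in that direction is theta = 1, where F'' = 18 > 0 (a local minimum). The iterate converges there.

1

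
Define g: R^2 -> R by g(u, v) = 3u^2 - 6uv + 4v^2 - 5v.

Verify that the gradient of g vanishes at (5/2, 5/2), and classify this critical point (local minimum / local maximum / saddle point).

local minimum

∇g = (6u - 6v, -6u + 8v - 5); substituting (5/2, 5/2) gives ∇g = (0, 0), so (5/2, 5/2) is indeed a critical point.
The Hessian of g is constant: H = [[6, -6], [-6, 8]].
det(H) = 6·8 − (-6)² = 12.
det(H) > 0 and tr(H) = 14 > 0, so H is positive definite and the point is a local minimum.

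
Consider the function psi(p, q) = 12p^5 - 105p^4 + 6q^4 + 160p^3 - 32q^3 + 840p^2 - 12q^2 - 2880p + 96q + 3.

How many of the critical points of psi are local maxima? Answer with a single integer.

2

psi separates as a function of p plus a function of q, so ∇psi=0 decouples.
∂psi/∂p = 60(p - 4)(p - 3)(p - 2)(p + 2) = 0 at p ∈ {-2, 2, 3, 4}; ∂psi/∂q = 24(q - 4)(q - 1)(q + 1) = 0 at q ∈ {-1, 1, 4}.
The Hessian is diagonal: diag(psi_pp, psi_qq). Second derivatives: psi_pp(-2)=-7200, psi_pp(2)=480, psi_pp(3)=-300, psi_pp(4)=720; psi_qq(-1)=240, psi_qq(1)=-144, psi_qq(4)=360.
Local maxima occur where both diagonal entries negative: (-2, 1), (3, 1). Count: 2.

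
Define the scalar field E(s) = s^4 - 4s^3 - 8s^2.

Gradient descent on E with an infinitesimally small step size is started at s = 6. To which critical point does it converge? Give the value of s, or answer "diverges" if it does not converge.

E'(s) = 4s(s - 4)(s + 1), so E'(6) = 336.
Gradient descent moves in the -E' direction, i.e. s is decreasing.
The nearest critical point in that direction is s = 4, where E'' = 80 > 0 (a local minimum). The iterate converges there.

4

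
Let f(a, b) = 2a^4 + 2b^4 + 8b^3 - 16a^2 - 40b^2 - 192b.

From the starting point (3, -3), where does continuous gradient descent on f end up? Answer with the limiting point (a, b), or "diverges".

(2, -4)

f is separable, so gradient descent decouples: a follows -∂f/∂a, b follows -∂f/∂b.
∂f/∂a = 8a(a - 2)(a + 2); at a=3 this is 120, so a decreases.
∂f/∂b = 8(b - 3)(b + 2)(b + 4); at b=-3 this is 48, so b decreases.
a converges to its nearest critical value 2 (a local min of the a-part); b converges to -4. The iterate converges to (2, -4).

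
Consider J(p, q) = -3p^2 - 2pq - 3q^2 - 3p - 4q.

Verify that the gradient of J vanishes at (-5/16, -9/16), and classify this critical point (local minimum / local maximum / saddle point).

local maximum

∇J = (-6p - 2q - 3, -2p - 6q - 4); substituting (-5/16, -9/16) gives ∇J = (0, 0), so (-5/16, -9/16) is indeed a critical point.
The Hessian of J is constant: H = [[-6, -2], [-2, -6]].
det(H) = (-6)·(-6) − (-2)² = 32.
det(H) > 0 and tr(H) = -12 < 0, so H is negative definite and the point is a local maximum.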